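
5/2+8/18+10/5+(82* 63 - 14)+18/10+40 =467887/90 = 5198.74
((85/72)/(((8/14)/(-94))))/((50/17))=-95081/1440 = -66.03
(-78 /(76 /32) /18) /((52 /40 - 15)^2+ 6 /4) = -10400/1078383 = -0.01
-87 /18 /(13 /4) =-58/39 = -1.49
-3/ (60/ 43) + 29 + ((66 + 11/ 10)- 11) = 82.95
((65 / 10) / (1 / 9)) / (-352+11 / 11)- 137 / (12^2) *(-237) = 3605/16 = 225.31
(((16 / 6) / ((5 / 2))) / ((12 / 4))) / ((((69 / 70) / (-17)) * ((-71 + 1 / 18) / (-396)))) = -1005312/29371 = -34.23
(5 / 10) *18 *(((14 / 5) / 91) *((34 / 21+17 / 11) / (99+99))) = 731/165165 = 0.00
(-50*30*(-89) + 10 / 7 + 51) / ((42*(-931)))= -934867/273714 = -3.42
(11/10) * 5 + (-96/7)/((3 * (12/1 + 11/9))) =8587/1666 = 5.15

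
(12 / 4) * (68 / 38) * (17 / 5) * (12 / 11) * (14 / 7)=41616/1045 = 39.82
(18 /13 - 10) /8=-14/13 = -1.08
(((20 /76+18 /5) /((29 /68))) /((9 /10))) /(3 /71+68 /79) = 279956408/25117335 = 11.15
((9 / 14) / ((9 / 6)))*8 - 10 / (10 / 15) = -81/7 = -11.57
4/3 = 1.33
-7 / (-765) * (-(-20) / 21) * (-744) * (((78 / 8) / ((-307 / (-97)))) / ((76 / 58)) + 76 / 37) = -943097252/33020613 = -28.56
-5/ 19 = -0.26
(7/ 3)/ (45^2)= 7/6075 = 0.00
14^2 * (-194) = -38024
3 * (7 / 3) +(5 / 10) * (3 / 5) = 73/10 = 7.30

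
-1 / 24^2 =-1/576 = 0.00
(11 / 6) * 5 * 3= 55/2 = 27.50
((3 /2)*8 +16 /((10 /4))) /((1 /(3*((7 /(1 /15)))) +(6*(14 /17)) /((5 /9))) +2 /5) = 1.98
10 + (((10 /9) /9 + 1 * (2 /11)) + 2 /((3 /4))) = 11558/891 = 12.97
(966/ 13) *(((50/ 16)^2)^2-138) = -84342909/26624 = -3167.93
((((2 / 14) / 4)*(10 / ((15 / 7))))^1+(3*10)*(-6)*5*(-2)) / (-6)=-10801/36 = -300.03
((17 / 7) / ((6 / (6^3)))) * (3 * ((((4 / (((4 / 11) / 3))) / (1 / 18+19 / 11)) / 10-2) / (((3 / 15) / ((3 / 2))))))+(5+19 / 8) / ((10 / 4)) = -290.17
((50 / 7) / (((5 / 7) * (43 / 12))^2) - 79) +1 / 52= -7489011/96148 = -77.89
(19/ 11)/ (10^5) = 19/1100000 = 0.00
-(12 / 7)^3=-1728/343 = -5.04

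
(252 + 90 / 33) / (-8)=-31.84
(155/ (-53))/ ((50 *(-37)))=31/19610 = 0.00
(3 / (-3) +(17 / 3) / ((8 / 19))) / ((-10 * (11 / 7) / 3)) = -2093/880 = -2.38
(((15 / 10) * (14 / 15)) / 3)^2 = 49/225 = 0.22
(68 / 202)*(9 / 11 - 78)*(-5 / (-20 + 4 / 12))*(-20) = 8659800/65549 = 132.11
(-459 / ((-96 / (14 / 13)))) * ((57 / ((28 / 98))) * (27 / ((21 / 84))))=11537883/104 = 110941.18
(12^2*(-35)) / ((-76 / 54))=68040/19 = 3581.05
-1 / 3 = -0.33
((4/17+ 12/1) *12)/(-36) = -208/51 = -4.08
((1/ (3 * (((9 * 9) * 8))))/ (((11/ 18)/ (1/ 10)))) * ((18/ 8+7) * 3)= 37/15840 = 0.00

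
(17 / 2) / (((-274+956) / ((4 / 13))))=17/4433 = 0.00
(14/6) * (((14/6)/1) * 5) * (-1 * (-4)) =980/9 = 108.89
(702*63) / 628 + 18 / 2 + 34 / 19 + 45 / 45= 490483/5966 = 82.21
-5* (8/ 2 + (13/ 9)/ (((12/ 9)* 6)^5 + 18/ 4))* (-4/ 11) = 9438584/1297791 = 7.27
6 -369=-363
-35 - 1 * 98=-133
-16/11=-1.45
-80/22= -3.64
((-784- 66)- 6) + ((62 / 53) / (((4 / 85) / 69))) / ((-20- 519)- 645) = -857.45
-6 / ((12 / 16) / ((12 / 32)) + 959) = -0.01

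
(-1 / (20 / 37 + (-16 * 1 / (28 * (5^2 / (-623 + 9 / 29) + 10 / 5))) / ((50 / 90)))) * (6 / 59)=-45831345/7084366 = -6.47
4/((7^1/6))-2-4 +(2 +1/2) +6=83/14 = 5.93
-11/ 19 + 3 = 46/19 = 2.42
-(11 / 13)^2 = -121/169 = -0.72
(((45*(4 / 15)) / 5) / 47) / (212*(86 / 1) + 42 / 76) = 456/162816695 = 0.00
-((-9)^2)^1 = -81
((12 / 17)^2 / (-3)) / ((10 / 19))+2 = 1.68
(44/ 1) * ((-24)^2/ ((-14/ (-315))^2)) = 12830400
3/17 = 0.18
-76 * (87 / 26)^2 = -850.95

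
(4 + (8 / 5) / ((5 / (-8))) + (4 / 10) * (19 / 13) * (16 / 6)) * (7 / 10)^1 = 10234/4875 = 2.10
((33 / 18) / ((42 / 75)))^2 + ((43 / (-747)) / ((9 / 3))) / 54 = 508410019/47437488 = 10.72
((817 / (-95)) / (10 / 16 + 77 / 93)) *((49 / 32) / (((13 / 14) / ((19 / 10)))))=-26061483/1405300 = -18.55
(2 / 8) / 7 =1/28 = 0.04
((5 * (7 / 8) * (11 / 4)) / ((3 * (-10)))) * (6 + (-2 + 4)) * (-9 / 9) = 77/24 = 3.21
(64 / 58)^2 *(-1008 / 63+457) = 451584/841 = 536.96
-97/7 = -13.86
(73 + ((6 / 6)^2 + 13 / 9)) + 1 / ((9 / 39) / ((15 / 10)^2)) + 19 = 3751/36 = 104.19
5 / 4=1.25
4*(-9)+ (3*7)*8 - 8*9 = 60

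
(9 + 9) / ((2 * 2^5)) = 9/32 = 0.28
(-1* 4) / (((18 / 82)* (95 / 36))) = -656/95 = -6.91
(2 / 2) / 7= 1/7 = 0.14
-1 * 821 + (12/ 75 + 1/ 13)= -266748/325 = -820.76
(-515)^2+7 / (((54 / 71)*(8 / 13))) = 114583661/432 = 265239.96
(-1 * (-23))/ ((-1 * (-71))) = 23/71 = 0.32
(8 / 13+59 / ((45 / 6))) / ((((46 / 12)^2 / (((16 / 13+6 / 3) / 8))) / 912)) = 212.60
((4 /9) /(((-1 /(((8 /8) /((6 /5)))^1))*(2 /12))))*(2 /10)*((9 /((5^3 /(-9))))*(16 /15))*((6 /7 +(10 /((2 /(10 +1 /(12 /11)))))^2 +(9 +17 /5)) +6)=60451724/65625 = 921.17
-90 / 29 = -3.10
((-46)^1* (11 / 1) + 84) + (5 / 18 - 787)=-1208.72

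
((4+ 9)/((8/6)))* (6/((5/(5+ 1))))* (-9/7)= -90.26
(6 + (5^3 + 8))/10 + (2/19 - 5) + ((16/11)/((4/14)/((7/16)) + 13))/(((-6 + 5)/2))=12293329/1398210 = 8.79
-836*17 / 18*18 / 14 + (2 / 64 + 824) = -42809/224 = -191.11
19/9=2.11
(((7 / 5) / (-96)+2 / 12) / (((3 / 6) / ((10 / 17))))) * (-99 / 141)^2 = 26499/300424 = 0.09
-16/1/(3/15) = -80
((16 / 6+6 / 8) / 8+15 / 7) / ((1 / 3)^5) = 139887/224 = 624.50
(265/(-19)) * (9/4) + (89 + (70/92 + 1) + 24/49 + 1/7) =5140143/85652 = 60.01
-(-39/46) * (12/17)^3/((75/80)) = 179712/564995 = 0.32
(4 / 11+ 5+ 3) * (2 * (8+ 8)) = 2944/11 = 267.64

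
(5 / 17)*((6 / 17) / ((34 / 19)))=285/4913 = 0.06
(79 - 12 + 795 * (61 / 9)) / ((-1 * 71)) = -16366/213 = -76.84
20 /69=0.29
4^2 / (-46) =-8/23 = -0.35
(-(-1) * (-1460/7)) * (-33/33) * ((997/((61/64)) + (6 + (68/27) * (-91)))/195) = 395727160/449631 = 880.12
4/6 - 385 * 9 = -10393/3 = -3464.33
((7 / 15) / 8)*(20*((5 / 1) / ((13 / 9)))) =105/26 = 4.04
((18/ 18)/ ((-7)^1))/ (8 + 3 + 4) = -1/105 = -0.01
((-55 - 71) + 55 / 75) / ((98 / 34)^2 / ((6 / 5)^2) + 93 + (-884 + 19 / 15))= 6516372/40781803 = 0.16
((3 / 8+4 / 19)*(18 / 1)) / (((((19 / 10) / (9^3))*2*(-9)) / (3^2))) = -2919645/1444 = -2021.91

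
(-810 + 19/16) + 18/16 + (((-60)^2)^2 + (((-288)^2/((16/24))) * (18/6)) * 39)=440253829/16 = 27515864.31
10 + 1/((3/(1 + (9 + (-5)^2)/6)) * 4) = 10.56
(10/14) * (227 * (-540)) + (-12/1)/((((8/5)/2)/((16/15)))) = -613012/7 = -87573.14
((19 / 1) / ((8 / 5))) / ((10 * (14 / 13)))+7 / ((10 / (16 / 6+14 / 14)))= 12329/3360 = 3.67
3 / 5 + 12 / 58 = 117/145 = 0.81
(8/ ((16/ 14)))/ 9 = 7/9 = 0.78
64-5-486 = -427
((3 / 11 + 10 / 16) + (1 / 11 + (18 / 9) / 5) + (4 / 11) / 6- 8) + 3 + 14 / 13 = -2.47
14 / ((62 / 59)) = 413/31 = 13.32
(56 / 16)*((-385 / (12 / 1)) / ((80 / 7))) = -3773/384 = -9.83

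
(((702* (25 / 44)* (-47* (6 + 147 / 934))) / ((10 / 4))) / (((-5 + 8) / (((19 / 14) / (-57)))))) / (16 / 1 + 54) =10541583/2013704 = 5.23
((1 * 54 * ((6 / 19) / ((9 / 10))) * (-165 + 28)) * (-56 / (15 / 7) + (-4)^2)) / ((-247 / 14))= -368256/247 = -1490.91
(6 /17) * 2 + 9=165/17 = 9.71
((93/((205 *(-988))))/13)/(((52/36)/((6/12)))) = -837/68458520 = 0.00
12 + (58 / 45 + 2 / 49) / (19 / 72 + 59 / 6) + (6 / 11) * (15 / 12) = 50210117/3918530 = 12.81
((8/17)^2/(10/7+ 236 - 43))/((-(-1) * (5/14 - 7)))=-6272/36579597 = 0.00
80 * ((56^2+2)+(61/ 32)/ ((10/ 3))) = 1004343/4 = 251085.75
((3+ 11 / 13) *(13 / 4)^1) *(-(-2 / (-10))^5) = -1/250 = 0.00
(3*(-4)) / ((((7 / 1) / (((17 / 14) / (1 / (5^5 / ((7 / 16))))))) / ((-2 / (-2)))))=-5100000/343 = -14868.80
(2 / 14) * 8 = 8/7 = 1.14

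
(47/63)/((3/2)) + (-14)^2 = 37138/189 = 196.50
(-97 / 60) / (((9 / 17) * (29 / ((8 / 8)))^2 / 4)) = -1649/113535 = -0.01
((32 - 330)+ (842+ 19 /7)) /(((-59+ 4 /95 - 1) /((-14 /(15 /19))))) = 161.70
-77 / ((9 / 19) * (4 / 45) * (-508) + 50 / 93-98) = 97185/150008 = 0.65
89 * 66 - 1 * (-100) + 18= 5992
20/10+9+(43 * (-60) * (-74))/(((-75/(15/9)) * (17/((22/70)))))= -120373/1785 = -67.44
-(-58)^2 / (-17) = 3364/17 = 197.88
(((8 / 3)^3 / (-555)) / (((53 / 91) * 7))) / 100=-1664/19855125 = 0.00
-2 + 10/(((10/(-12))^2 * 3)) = 14/5 = 2.80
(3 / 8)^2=9/64 = 0.14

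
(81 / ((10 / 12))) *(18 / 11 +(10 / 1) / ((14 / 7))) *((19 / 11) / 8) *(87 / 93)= 9774189/75020 = 130.29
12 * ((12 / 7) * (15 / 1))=2160/7 = 308.57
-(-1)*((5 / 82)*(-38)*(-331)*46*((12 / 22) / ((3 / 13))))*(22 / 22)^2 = 37608220/451 = 83388.51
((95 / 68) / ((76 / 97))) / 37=485/10064 = 0.05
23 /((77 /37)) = 851/77 = 11.05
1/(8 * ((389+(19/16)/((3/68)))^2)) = 18/24910081 = 0.00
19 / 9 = 2.11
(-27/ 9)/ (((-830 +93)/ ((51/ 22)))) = 153/16214 = 0.01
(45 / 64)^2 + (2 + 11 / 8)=15849/4096 = 3.87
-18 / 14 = -9/7 = -1.29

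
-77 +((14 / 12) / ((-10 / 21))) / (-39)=-76.94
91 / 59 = 1.54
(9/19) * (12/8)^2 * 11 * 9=8019/76 = 105.51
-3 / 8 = -0.38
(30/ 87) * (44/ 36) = 110/261 = 0.42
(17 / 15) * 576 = 3264/5 = 652.80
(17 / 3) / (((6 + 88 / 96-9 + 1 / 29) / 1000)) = -1972000/713 = -2765.78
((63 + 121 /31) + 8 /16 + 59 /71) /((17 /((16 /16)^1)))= 300367/74834 = 4.01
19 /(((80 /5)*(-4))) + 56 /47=2691/3008 = 0.89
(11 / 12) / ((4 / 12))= 11/4 = 2.75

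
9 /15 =3/5 = 0.60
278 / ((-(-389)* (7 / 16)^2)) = 71168/19061 = 3.73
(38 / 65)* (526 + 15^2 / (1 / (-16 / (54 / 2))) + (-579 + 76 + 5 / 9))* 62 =-179056/45 = -3979.02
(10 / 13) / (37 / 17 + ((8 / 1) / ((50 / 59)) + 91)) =2125/283478 = 0.01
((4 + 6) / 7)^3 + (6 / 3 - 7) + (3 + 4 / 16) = 1.17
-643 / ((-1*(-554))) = -643/554 = -1.16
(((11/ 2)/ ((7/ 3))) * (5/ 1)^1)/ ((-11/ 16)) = -120/7 = -17.14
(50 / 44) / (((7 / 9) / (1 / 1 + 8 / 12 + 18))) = 4425/154 = 28.73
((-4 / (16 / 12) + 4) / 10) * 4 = 2/5 = 0.40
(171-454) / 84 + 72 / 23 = -461/1932 = -0.24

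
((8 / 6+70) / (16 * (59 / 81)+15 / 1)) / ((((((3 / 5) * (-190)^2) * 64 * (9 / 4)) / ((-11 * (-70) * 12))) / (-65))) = -1606605/3117596 = -0.52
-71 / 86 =-0.83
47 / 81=0.58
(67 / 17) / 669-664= -7551605/11373 = -663.99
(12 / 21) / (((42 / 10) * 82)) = 10/6027 = 0.00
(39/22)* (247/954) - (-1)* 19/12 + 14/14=5321/1749 = 3.04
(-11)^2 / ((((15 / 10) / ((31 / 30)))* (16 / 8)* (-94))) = -3751/8460 = -0.44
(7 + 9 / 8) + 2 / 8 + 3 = 91/8 = 11.38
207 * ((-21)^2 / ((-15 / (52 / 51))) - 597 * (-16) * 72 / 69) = 2057026.87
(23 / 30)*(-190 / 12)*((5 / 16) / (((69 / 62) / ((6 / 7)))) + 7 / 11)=-39349/3696 = -10.65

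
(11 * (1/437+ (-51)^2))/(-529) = -12503018/231173 = -54.09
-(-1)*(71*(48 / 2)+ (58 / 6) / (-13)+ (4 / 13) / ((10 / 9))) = 25553/15 = 1703.53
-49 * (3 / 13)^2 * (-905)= 399105/169 = 2361.57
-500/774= -0.65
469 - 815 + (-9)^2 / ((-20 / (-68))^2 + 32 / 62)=-1142375/5399 = -211.59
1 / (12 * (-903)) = -1/10836 = 0.00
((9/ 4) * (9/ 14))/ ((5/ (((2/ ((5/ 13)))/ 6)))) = 351/1400 = 0.25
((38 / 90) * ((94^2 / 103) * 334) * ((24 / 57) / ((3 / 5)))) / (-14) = -11804896/19467 = -606.41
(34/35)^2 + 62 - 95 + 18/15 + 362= 405651/1225 = 331.14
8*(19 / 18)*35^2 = 93100/9 = 10344.44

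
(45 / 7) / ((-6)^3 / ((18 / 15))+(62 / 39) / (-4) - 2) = -0.04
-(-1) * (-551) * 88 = -48488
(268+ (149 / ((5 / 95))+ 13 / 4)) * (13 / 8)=161317/32 = 5041.16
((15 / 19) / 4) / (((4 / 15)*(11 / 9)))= 2025/3344 = 0.61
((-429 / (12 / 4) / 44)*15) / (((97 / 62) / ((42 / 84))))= -6045/388 = -15.58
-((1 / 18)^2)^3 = -1/34012224 = 0.00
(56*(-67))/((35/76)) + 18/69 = -8146.94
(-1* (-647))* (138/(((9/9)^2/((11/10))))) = 491073/5 = 98214.60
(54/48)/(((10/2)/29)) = 261/40 = 6.52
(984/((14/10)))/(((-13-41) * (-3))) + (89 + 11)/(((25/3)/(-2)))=-3716/189 = -19.66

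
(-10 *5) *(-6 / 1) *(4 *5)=6000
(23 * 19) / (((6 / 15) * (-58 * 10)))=-437/232 = -1.88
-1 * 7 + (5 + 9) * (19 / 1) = 259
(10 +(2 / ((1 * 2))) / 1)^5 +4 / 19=3059973/19 = 161051.21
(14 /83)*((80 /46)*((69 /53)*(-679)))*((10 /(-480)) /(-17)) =-23765/74783 = -0.32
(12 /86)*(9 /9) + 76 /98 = 1928/2107 = 0.92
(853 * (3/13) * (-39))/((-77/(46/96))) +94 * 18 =2143401/1232 = 1739.77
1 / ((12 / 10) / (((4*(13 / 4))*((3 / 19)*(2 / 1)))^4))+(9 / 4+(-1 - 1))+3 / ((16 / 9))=497574031/2085136 = 238.63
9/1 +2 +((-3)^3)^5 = -14348896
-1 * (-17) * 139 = 2363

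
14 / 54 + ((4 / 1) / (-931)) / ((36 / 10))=6487/25137 = 0.26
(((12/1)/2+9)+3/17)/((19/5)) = 1290/323 = 3.99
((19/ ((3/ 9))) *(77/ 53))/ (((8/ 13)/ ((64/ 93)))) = 152152/1643 = 92.61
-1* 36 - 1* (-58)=22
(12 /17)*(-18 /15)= -72/85 = -0.85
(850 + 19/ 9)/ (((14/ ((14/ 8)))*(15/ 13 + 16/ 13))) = 44.67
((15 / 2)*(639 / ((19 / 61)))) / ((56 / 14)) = 3846.61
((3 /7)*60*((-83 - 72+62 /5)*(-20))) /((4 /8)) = 1026720/7 = 146674.29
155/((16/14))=1085/8 = 135.62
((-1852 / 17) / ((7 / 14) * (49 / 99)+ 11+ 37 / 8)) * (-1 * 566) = 830199744/213707 = 3884.76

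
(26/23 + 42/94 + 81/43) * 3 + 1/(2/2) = 529111/46483 = 11.38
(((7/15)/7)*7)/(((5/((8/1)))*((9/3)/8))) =448/225 = 1.99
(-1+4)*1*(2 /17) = 0.35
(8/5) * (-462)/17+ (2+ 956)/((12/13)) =507119/510 = 994.35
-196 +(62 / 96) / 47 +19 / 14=-3073583/15792 = -194.63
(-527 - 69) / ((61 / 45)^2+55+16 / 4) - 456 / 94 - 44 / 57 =-66961969/4342659 = -15.42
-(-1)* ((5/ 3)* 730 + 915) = 6395/3 = 2131.67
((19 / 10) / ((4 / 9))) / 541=171/21640 = 0.01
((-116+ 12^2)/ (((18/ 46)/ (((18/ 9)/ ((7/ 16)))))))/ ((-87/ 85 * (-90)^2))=-12512/317115 = -0.04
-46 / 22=-23/11 = -2.09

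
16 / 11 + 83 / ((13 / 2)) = 2034/143 = 14.22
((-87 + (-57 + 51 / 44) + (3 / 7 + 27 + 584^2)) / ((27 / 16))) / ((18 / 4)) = 840077608/18711 = 44897.53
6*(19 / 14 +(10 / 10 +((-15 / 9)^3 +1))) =-481/63 = -7.63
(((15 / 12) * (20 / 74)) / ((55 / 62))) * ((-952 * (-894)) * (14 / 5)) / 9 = 123124064/1221 = 100838.71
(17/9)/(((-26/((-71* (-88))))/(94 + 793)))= -47106796/117 = -402622.19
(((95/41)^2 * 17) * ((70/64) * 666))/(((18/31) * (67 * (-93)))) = -198685375/10812192 = -18.38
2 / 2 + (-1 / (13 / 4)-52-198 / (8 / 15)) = -21973/52 = -422.56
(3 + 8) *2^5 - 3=349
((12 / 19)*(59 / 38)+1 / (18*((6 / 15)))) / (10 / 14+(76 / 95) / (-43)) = 21896245/13606812 = 1.61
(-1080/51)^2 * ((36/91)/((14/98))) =4665600/3757 = 1241.84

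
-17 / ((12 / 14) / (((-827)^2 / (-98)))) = 11626793/84 = 138414.20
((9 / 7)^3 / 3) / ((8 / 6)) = 729/1372 = 0.53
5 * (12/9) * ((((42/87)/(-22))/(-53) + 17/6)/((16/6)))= 1437305/202884 = 7.08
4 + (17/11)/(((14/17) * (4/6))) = 2099/308 = 6.81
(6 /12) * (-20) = -10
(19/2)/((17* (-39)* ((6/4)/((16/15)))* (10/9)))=-152/16575 = -0.01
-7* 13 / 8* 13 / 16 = -1183/128 = -9.24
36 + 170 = 206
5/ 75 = 1/15 = 0.07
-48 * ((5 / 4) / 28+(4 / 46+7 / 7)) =-8745/161 = -54.32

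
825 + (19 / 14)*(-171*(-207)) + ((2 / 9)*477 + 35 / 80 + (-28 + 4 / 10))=27407869/560 = 48942.62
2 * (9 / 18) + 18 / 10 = 14/5 = 2.80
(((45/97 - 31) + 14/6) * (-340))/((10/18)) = 1674228/97 = 17260.08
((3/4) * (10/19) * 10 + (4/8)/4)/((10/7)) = 4333/1520 = 2.85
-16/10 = -1.60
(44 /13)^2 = 1936/169 = 11.46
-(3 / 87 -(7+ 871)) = 25461/29 = 877.97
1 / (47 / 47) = 1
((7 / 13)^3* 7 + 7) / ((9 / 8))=142240/19773 = 7.19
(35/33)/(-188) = -35/6204 = -0.01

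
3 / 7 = 0.43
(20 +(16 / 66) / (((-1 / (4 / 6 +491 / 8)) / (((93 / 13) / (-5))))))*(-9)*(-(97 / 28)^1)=25916169/20020 = 1294.51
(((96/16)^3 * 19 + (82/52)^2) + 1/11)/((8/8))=30536511/7436 = 4106.58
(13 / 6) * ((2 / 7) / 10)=0.06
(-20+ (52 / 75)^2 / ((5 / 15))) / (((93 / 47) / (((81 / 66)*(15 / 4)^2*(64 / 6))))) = -14718708/8525 = -1726.53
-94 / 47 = -2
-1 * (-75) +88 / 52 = 997/13 = 76.69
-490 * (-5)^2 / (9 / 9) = -12250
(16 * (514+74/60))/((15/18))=247312/25 = 9892.48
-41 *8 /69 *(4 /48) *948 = -25912/69 = -375.54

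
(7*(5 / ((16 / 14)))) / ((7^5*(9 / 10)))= 25/12348 = 0.00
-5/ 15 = -1/3 = -0.33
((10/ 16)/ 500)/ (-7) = -1/5600 = 0.00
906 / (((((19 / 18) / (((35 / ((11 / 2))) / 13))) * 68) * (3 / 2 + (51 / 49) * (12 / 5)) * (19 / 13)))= 46613700/44082071 = 1.06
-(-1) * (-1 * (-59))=59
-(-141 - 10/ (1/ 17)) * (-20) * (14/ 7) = -12440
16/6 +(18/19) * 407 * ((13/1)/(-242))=-11315/627 = -18.05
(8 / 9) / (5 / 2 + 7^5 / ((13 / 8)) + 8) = 208/2422665 = 0.00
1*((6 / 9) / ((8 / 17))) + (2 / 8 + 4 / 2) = 11/3 = 3.67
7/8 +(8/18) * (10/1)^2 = 3263/72 = 45.32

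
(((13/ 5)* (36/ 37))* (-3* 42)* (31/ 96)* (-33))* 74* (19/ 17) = 47756709/170 = 280921.82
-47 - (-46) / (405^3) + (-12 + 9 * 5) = -930021704/66430125 = -14.00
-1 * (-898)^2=-806404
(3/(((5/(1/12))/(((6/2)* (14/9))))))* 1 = 7/30 = 0.23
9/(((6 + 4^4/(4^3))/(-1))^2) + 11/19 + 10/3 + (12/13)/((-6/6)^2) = 364969/74100 = 4.93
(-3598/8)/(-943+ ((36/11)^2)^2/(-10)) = 131695795/279488492 = 0.47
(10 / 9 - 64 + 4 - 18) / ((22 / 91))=-318.04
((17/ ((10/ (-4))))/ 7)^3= -39304/42875 = -0.92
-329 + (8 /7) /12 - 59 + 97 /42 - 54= -18463/42 = -439.60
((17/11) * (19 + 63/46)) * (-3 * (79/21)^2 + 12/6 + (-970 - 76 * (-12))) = -230540417/74382 = -3099.41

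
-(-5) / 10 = 1/2 = 0.50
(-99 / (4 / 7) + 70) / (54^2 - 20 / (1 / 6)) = -413/11184 = -0.04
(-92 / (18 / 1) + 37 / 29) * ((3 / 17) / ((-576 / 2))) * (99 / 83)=11011/3928224 = 0.00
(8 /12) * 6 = 4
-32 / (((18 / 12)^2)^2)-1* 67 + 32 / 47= -276541/3807 = -72.64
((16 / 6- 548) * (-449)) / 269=910.24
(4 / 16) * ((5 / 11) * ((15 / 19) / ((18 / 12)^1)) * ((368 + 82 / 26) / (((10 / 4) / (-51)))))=-1230375/2717 = -452.84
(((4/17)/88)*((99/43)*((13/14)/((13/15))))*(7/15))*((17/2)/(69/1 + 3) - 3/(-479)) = 8575/22409536 = 0.00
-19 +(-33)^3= -35956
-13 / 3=-4.33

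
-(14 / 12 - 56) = 329/6 = 54.83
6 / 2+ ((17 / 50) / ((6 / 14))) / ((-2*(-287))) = 36917/12300 = 3.00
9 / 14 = 0.64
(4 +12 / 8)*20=110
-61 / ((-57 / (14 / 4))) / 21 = 61/342 = 0.18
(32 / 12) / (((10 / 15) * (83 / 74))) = 296/83 = 3.57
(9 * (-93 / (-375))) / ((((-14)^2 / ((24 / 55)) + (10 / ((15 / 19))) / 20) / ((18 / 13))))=5022/730925 = 0.01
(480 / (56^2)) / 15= 1/98 = 0.01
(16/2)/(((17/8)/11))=704/17 = 41.41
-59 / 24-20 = -539/24 = -22.46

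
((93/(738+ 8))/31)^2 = 9/556516 = 0.00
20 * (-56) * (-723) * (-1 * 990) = -801662400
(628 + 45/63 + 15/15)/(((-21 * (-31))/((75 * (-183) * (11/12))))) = -18486050/1519 = -12169.88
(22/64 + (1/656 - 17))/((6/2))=-21851/3936 = -5.55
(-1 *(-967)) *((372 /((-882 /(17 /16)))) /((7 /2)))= -509609/4116 = -123.81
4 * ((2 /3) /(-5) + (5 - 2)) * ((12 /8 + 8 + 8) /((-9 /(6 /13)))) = -1204/117 = -10.29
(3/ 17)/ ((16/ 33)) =99/272 = 0.36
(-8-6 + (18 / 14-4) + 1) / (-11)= 10/7 = 1.43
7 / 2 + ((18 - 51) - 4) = -67/2 = -33.50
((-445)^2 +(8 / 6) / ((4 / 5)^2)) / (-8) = -2376325/96 = -24753.39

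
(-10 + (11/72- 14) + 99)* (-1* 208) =-140686/9 = -15631.78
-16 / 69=-0.23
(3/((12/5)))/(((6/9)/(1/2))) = 15/16 = 0.94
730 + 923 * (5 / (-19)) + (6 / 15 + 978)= 139223/95 = 1465.51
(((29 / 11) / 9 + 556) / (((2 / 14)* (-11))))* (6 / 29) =-771022/10527 = -73.24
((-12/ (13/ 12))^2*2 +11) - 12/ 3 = 42655/169 = 252.40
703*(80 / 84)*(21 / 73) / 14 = 7030/511 = 13.76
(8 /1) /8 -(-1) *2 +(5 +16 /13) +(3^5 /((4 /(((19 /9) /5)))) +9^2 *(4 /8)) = 75.38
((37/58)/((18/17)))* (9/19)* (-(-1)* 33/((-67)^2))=20757/9893756 = 0.00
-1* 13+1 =-12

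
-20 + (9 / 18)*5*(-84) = -230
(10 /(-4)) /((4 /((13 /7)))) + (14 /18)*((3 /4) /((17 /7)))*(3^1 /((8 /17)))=83/224 = 0.37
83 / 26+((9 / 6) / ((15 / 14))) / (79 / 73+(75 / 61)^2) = 170919783/45797960 = 3.73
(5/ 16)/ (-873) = -5/13968 = 0.00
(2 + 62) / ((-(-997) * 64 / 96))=96/997 = 0.10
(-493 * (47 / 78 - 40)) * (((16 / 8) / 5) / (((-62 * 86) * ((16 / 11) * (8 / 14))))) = -1.75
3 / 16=0.19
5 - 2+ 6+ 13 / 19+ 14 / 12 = 1237/114 = 10.85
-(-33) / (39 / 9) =99/13 = 7.62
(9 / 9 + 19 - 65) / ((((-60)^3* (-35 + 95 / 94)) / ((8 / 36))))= -47/34506000 = 0.00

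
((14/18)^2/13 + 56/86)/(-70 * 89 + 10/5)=-31591/281997612 = 0.00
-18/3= -6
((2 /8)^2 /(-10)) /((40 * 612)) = -1/3916800 = 0.00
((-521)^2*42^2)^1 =478821924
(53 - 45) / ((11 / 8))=64/11 = 5.82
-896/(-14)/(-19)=-64/19 = -3.37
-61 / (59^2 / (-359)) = 21899/3481 = 6.29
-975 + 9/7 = -6816/7 = -973.71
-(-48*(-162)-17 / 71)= -552079/71 = -7775.76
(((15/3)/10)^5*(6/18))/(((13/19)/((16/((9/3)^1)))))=0.08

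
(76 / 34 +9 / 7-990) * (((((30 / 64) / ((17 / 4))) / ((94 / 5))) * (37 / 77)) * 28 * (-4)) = 325760025/1045891 = 311.47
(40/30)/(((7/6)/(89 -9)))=640/7 = 91.43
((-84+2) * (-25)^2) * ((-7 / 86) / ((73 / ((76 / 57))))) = 717500/9417 = 76.19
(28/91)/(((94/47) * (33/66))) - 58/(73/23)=-17050/949 = -17.97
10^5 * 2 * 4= 800000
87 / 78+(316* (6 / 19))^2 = 9959.05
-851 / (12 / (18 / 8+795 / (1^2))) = -904613/16 = -56538.31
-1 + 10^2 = 99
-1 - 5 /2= -7/2 = -3.50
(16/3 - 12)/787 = -20/2361 = -0.01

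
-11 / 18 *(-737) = 8107/18 = 450.39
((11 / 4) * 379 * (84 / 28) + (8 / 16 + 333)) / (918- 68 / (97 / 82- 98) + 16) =6463747/1746024 = 3.70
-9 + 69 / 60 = -7.85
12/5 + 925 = 4637/5 = 927.40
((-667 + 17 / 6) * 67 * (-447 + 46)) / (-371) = -107064995/2226 = -48097.48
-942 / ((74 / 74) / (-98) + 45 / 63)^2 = -3015656/1587 = -1900.22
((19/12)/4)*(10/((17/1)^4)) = 95/2004504 = 0.00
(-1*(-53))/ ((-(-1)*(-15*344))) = -53/5160 = -0.01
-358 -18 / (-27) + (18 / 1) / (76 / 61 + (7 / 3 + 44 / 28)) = -3501941/9897 = -353.84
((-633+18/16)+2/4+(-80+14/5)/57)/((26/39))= -1442623/1520 = -949.09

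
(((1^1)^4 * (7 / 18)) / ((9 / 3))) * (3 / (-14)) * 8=-2/9 = -0.22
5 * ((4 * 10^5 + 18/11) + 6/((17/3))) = 374002520/187 = 2000013.48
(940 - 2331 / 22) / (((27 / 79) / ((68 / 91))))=49285414/27027 = 1823.56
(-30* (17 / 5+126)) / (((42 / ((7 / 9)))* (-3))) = 647/27 = 23.96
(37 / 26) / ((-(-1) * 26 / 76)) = 703/169 = 4.16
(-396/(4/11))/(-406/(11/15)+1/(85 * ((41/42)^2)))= 570539805/290050082 = 1.97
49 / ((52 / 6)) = 147/26 = 5.65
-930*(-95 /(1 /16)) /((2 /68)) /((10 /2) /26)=249924480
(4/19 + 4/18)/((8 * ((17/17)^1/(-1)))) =-37/684 = -0.05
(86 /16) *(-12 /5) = -129/10 = -12.90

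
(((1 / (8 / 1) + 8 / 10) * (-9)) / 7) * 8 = -333/35 = -9.51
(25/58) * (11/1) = 275/58 = 4.74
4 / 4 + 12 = 13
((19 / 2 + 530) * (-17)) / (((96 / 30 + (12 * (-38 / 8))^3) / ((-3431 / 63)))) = -314674165/116669574 = -2.70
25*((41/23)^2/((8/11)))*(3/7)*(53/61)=73501725/1807064 = 40.67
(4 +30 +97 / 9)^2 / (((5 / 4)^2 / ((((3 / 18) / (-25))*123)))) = -53270152/50625 = -1052.25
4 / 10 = 2/5 = 0.40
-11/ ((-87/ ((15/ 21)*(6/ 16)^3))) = 495/103936 = 0.00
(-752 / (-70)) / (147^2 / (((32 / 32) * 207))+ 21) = 2162/25235 = 0.09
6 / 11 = 0.55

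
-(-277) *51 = 14127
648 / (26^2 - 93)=648/583 = 1.11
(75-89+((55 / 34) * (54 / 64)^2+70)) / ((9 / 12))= 1989791/26112 = 76.20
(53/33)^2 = 2809/1089 = 2.58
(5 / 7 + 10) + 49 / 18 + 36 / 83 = 145055/10458 = 13.87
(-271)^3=-19902511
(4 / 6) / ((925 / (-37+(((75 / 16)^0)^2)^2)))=-0.03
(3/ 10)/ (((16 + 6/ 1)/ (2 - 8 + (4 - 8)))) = -0.14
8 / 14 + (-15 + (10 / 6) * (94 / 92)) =-12293/966 = -12.73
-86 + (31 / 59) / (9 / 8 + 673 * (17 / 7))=-464730998/5403869 = -86.00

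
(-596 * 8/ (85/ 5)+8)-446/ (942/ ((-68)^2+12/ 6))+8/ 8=-6570277/2669 = -2461.70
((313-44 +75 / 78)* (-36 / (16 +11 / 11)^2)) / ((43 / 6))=-758052/161551 = -4.69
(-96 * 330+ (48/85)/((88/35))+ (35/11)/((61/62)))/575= -361334308/6559025 = -55.09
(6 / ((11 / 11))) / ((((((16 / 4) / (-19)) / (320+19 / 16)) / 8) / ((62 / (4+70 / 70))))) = -9080613/10 = -908061.30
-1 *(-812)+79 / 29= 23627/29 = 814.72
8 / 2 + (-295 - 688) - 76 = -1055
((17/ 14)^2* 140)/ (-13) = -1445/91 = -15.88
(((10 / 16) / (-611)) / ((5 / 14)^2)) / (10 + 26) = -49/219960 = 0.00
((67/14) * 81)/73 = 5427/1022 = 5.31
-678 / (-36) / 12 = 113/72 = 1.57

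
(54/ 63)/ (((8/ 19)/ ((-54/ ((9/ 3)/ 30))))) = -7695/7 = -1099.29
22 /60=11/30 = 0.37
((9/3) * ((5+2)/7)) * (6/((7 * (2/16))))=144/7 = 20.57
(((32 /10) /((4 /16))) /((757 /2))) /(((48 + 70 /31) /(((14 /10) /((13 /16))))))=222208/191653475 = 0.00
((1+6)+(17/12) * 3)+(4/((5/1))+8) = 401/20 = 20.05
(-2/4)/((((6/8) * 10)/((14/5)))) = -14/75 = -0.19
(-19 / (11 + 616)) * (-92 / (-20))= -23/165 = -0.14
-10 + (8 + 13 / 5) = 3/5 = 0.60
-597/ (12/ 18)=-895.50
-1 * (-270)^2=-72900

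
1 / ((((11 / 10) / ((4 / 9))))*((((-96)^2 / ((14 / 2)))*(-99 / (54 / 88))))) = -35/18399744 = 0.00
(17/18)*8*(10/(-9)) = -680/81 = -8.40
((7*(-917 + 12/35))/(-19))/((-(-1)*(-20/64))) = -513328/475 = -1080.69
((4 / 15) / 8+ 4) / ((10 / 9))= 363/100 = 3.63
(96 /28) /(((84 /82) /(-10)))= -1640/49 = -33.47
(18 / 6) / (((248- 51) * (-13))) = -3/2561 = 0.00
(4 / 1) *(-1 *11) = -44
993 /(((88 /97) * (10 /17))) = 1637457/880 = 1860.75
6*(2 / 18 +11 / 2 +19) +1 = 446/3 = 148.67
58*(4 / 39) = 232/39 = 5.95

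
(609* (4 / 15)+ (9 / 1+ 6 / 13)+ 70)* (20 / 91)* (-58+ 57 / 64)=-57460255/18928 = -3035.73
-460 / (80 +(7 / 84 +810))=-5520/10681 = -0.52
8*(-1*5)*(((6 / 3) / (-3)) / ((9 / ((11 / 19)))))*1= 880/513 = 1.72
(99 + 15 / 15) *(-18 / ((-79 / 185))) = 333000/79 = 4215.19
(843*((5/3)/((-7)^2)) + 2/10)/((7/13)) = 91962/1715 = 53.62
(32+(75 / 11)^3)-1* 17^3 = -6074736/1331 = -4564.04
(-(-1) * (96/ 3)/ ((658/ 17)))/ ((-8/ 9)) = -306/329 = -0.93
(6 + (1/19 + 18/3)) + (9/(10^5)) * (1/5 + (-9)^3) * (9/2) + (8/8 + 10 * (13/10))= 122347971/4750000 = 25.76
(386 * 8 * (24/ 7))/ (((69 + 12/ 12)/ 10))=74112/49 = 1512.49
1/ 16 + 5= 81/16 = 5.06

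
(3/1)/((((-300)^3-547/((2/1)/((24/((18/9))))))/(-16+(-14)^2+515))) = -695/9001094 = 0.00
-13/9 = -1.44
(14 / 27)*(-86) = -44.59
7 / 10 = 0.70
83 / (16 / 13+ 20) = 1079/276 = 3.91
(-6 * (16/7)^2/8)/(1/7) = -192/7 = -27.43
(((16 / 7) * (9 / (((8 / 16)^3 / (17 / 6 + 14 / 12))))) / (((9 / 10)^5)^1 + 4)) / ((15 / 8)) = 245760000/3213343 = 76.48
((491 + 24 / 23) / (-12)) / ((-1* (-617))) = -11317/170292 = -0.07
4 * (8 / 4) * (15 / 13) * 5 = 600/13 = 46.15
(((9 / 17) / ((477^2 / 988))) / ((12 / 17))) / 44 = 247/3337092 = 0.00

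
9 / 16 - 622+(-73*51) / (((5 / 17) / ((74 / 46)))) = -38611717/1840 = -20984.63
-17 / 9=-1.89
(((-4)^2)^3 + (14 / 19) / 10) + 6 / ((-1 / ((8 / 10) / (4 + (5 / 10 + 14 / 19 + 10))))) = 15019147/3667 = 4095.76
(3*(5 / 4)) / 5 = 3/4 = 0.75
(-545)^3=-161878625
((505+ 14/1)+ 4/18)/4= 4673/36 = 129.81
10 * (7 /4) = 35/2 = 17.50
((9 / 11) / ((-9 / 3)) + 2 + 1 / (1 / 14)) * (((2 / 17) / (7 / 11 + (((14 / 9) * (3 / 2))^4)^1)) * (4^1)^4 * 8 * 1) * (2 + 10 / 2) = 28698624/32759 = 876.05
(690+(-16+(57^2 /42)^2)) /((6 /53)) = 58813.46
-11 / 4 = -2.75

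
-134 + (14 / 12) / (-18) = -14479/108 = -134.06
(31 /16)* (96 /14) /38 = 93/266 = 0.35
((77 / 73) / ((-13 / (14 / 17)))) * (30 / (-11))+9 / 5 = 159897/80665 = 1.98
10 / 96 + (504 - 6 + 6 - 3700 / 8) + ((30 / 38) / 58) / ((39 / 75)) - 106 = -22131833/343824 = -64.37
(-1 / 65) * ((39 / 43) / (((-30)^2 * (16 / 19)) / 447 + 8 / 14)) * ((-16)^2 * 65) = -49463232/482933 = -102.42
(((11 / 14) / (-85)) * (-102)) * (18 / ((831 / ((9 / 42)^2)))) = 891/950110 = 0.00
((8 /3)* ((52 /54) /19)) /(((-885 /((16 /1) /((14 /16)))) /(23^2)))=-1.48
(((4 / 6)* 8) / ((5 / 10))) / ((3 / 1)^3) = 32/81 = 0.40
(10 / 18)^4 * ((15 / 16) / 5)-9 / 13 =-0.67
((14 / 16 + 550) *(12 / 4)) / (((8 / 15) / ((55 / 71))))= 10907325/4544 = 2400.38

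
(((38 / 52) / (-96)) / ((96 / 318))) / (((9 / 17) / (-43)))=2.05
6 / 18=0.33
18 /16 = 9/8 = 1.12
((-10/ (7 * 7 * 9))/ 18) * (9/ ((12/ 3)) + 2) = -85/15876 = -0.01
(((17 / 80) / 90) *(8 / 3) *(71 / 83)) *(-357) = -143633/74700 = -1.92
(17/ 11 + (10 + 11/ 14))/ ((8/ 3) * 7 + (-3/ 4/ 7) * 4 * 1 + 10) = 0.44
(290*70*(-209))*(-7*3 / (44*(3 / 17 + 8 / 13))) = 2557191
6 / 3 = 2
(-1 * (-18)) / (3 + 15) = 1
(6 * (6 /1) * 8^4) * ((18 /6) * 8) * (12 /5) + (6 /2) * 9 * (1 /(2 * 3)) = 84934701/10 = 8493470.10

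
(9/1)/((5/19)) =171/5 = 34.20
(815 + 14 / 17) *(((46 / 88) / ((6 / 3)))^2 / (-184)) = -318987/1053184 = -0.30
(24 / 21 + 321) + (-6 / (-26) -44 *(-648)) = 2623928/91 = 28834.37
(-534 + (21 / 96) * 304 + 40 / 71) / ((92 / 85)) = -5635925/13064 = -431.41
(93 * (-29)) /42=-899/14 = -64.21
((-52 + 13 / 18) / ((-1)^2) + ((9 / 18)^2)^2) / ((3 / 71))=-523625/432 = -1212.09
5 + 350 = 355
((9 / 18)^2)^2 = 1/16 = 0.06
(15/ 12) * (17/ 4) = 85/16 = 5.31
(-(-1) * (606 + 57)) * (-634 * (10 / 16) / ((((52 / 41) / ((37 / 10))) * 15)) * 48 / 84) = -8175113/280 = -29196.83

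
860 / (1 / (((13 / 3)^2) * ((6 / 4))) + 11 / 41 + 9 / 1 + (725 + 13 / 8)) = 9534304/8158801 = 1.17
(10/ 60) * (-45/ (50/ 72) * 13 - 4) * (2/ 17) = -4232/255 = -16.60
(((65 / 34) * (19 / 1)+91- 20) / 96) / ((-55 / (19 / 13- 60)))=2776889/2333760 = 1.19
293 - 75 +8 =226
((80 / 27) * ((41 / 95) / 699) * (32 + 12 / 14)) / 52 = 37720/32631417 = 0.00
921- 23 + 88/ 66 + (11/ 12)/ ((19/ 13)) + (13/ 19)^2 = 1300219/1444 = 900.43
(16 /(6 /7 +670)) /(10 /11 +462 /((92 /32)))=1771/12000041 = 0.00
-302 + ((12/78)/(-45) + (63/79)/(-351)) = -13957193/46215 = -302.01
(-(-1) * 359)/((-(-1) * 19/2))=718/19 = 37.79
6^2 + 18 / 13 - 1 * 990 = -12384/13 = -952.62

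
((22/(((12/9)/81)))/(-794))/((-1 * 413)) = 2673/655844 = 0.00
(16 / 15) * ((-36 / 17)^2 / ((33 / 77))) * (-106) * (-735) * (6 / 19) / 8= 188479872/5491 = 34325.24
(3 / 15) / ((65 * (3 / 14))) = 0.01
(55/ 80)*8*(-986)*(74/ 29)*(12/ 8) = -20757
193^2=37249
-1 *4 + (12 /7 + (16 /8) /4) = -25/14 = -1.79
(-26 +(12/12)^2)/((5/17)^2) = -289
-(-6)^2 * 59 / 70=-1062/35 = -30.34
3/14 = 0.21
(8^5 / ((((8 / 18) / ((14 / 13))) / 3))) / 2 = 1548288/13 = 119099.08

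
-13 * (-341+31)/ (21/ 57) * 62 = 4747340/7 = 678191.43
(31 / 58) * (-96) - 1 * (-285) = 6777/29 = 233.69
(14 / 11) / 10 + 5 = 282/55 = 5.13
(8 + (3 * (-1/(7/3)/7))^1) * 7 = 383/7 = 54.71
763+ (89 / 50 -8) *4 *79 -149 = -1351.52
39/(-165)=-13/55 = -0.24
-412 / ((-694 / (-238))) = -49028/347 = -141.29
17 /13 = 1.31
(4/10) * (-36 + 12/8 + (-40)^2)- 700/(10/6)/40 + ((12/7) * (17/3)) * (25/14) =310193/490 = 633.05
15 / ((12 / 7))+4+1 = 55/4 = 13.75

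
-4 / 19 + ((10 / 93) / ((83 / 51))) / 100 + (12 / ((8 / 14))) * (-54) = -554481177/488870 = -1134.21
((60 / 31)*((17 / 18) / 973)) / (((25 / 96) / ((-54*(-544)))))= 31961088/150815 = 211.92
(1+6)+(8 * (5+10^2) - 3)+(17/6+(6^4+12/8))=6433/3 = 2144.33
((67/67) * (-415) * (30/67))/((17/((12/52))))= -37350/14807 = -2.52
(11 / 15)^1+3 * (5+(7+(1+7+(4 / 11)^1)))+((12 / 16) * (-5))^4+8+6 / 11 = 11325541/42240 = 268.12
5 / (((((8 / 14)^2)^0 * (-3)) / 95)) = -475/3 = -158.33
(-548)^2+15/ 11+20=3303579/11 = 300325.36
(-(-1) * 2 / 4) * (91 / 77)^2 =169/242 = 0.70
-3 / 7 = -0.43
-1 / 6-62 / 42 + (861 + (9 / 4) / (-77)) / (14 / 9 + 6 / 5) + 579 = 33983479/38192 = 889.81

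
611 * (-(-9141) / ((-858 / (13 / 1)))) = -169247/2 = -84623.50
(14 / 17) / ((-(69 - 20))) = -2/119 = -0.02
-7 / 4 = -1.75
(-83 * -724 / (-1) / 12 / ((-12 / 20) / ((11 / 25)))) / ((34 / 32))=2644048/765 = 3456.27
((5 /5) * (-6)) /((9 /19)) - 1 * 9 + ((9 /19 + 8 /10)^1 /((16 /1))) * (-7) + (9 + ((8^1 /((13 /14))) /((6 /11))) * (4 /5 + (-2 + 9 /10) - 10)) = -3476003/19760 = -175.91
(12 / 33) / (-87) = -4/957 = 0.00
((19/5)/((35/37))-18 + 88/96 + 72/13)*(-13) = 97.86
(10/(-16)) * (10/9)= -25/36 = -0.69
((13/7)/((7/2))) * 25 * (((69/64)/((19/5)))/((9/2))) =37375/44688 = 0.84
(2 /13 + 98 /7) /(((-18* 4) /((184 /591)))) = -4232/69147 = -0.06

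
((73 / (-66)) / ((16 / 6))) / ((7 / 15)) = -1095/1232 = -0.89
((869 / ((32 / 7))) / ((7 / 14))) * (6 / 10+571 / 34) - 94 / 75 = 269760329/40800 = 6611.77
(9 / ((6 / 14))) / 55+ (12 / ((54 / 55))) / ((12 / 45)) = 46.22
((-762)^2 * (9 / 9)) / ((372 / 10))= 483870/31 = 15608.71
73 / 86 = 0.85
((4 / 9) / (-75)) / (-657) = 4/443475 = 0.00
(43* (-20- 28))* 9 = -18576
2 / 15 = 0.13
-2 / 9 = -0.22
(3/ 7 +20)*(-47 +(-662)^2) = 62662171/7 = 8951738.71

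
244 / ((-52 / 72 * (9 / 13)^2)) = -6344/9 = -704.89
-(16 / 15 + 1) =-31/15 = -2.07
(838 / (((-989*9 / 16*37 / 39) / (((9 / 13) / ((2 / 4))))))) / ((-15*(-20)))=-0.01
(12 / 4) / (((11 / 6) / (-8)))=-144/11 = -13.09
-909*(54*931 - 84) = -45622710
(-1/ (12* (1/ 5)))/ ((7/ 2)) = -5/42 = -0.12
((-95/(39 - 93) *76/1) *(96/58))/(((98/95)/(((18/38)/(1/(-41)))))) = -4166.36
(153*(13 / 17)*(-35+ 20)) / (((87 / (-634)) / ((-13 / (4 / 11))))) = -26518635/58 = -457217.84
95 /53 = 1.79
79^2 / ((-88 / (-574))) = 1791167/44 = 40708.34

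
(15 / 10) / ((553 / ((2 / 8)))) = 3/4424 = 0.00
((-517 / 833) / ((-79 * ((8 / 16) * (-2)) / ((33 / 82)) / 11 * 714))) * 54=-1689039/642144706 = 0.00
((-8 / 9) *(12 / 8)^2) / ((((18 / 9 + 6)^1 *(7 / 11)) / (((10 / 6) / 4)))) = -55/336 = -0.16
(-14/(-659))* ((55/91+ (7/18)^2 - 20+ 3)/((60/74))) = -17721113/41635620 = -0.43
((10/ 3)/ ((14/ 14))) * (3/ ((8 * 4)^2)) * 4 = 5/128 = 0.04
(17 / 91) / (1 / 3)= 0.56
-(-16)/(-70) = -8/35 = -0.23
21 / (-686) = -3/98 = -0.03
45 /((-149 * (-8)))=45/1192 = 0.04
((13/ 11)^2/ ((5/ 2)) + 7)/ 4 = 4573/2420 = 1.89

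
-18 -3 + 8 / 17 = -20.53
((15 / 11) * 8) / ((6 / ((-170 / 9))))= -3400/99 = -34.34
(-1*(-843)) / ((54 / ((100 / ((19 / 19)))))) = 14050/9 = 1561.11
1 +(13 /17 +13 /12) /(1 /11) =4351/204 = 21.33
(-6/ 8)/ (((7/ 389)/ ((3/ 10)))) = -3501/280 = -12.50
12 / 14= 6/7 = 0.86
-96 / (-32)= 3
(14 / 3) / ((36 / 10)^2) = 175/486 = 0.36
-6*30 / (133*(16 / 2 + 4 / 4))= -20/133 = -0.15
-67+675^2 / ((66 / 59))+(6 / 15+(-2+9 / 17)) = 761525833/1870 = 407233.07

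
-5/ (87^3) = -5/658503 = 0.00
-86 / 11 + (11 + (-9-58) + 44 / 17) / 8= -5421/374 = -14.49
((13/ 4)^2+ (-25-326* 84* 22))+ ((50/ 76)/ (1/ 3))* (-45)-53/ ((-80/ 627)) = -228811629/380 = -602135.87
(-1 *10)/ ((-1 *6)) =5/3 = 1.67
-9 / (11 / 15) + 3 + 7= -25/11 = -2.27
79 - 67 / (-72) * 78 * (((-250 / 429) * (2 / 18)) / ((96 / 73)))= 12903313/171072 = 75.43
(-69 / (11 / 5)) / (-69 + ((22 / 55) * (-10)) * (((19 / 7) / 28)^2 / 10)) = 33133800/72898331 = 0.45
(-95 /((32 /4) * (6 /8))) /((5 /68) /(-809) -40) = 27506/69489 = 0.40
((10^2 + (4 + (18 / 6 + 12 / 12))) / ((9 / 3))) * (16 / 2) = 288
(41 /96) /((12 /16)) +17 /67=3971/4824 = 0.82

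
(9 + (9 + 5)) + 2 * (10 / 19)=24.05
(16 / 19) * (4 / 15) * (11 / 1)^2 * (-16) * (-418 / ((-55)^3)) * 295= -120832/375 = -322.22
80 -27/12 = 311/4 = 77.75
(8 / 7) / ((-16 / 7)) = -1/2 = -0.50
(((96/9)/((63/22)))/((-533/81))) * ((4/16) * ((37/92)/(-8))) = 1221/171626 = 0.01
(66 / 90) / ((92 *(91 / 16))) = 44/31395 = 0.00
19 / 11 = 1.73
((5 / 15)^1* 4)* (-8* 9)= -96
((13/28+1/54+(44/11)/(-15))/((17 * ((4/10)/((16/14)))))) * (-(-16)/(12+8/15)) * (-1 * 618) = -3366040/117453 = -28.66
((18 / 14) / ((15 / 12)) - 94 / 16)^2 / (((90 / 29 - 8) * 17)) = -53402021/189257600 = -0.28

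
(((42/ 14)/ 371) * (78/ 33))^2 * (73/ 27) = 49348/49963683 = 0.00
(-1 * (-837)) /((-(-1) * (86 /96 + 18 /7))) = 281232/1165 = 241.40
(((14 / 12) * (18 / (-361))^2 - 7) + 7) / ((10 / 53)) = 10017/651605 = 0.02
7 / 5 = 1.40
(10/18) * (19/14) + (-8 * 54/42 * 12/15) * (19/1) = -155.59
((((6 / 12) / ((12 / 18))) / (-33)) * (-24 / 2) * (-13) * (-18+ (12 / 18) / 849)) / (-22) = -2.90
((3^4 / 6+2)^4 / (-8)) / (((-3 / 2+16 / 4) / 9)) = -8311689/320 = -25974.03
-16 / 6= -8/3 = -2.67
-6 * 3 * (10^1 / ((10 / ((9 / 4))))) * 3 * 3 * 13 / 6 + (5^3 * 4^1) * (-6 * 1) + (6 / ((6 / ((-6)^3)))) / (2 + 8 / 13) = -263319/68 = -3872.34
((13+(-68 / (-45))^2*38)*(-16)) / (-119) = 3232592/240975 = 13.41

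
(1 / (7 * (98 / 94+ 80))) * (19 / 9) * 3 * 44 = 39292/79989 = 0.49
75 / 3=25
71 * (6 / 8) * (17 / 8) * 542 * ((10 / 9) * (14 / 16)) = 11448395/192 = 59627.06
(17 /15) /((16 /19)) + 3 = 1043/240 = 4.35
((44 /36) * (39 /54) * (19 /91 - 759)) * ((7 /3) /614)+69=9915163/149202 = 66.45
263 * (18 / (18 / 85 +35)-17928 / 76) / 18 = -195577846/56867 = -3439.22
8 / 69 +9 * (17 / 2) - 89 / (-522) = 460949/6003 = 76.79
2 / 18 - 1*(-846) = 7615/9 = 846.11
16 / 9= 1.78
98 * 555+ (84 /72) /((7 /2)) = 163171/3 = 54390.33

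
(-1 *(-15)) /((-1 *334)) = -15/334 = -0.04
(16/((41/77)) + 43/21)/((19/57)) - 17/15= 409646/4305 = 95.16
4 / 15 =0.27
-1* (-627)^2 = -393129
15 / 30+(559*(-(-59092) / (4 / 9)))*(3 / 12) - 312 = 74321717/4 = 18580429.25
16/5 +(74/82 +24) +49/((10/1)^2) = 117229/4100 = 28.59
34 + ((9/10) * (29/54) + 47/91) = 35.00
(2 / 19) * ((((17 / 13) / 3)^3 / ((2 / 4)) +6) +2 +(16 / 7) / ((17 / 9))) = 132365836/134120259 = 0.99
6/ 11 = 0.55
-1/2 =-0.50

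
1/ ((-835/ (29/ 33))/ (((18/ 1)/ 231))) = -58/707245 = 0.00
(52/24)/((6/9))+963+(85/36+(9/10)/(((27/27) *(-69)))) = 1002499/1035 = 968.60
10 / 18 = 5/9 = 0.56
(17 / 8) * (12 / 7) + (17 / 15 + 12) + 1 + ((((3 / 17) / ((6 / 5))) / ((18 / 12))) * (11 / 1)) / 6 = 96154/5355 = 17.96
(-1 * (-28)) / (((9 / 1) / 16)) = 448/9 = 49.78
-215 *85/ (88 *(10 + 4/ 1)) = -18275/1232 = -14.83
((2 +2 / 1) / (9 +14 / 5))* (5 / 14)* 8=400/413 = 0.97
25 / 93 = 0.27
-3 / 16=-0.19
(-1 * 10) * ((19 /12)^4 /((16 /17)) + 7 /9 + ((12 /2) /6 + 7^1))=-154.55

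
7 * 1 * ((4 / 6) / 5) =14/15 = 0.93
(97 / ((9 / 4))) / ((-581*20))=-97/26145 = 0.00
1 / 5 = 0.20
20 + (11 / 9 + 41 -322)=-2338/9 = -259.78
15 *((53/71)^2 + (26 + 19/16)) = 33566685/80656 = 416.17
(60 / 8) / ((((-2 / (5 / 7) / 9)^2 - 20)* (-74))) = 30375/5964992 = 0.01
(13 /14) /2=13/28 = 0.46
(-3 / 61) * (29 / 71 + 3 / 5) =-1074/21655 = -0.05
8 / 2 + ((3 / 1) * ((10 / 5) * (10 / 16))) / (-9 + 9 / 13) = 511/144 = 3.55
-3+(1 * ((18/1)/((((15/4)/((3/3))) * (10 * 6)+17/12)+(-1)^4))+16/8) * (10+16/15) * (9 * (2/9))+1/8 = 14128639/327480 = 43.14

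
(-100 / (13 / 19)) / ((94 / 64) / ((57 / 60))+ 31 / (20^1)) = -1444000/30589 = -47.21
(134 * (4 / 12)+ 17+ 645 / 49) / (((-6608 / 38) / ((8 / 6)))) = -104500/182133 = -0.57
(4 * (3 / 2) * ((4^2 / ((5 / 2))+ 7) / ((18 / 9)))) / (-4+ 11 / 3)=-603/5 = -120.60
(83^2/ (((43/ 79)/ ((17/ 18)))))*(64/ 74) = 148030832/14319 = 10338.07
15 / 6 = 5/2 = 2.50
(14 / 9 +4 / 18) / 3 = 16/27 = 0.59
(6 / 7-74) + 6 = -470/7 = -67.14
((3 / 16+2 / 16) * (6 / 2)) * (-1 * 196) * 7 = -5145/4 = -1286.25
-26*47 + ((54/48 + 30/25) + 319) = -36027/40 = -900.68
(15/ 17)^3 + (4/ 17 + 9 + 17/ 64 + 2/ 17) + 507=162657409/314432 = 517.31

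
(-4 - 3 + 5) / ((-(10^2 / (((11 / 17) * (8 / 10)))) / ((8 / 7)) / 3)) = 528/14875 = 0.04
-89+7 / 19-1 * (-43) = -867/19 = -45.63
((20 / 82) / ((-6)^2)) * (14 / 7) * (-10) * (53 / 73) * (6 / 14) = -2650/62853 = -0.04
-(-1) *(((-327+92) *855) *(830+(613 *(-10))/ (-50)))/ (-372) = 63800385/124 = 514519.23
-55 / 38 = -1.45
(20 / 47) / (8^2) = 5/752 = 0.01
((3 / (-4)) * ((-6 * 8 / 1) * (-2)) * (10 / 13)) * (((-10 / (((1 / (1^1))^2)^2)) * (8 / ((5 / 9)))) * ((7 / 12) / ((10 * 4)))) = 116.31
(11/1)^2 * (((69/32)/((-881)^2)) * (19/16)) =158631/397394432 = 0.00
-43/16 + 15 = 197/16 = 12.31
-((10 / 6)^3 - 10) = 145/27 = 5.37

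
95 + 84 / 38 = 1847/19 = 97.21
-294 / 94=-147/47 = -3.13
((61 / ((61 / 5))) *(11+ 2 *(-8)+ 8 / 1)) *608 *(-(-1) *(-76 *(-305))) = 211401600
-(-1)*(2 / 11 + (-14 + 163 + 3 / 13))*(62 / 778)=662346/55627 = 11.91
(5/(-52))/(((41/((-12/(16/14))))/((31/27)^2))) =33635/1036152 = 0.03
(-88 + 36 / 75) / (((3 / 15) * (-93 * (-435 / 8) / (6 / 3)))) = -35008/202275 = -0.17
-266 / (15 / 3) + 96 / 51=-51.32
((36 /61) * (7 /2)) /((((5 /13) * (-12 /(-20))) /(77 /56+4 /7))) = 4251/244 = 17.42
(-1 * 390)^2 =152100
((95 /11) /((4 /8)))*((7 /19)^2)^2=24010/75449 = 0.32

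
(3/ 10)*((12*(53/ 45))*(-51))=-5406/25 = -216.24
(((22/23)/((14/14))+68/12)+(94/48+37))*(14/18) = 58709/1656 = 35.45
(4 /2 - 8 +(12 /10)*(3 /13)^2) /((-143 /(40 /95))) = 192/10985 = 0.02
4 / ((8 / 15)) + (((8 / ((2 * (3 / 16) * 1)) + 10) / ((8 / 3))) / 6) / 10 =1847/240 = 7.70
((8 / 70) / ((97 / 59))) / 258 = 118/437955 = 0.00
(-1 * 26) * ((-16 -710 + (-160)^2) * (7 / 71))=-4527068/71 = -63761.52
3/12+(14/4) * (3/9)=17/12 = 1.42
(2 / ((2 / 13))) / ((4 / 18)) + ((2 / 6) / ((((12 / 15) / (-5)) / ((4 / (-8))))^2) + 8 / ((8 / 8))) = 13393/192 = 69.76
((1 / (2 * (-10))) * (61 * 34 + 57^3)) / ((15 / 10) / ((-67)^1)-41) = 12546889/54970 = 228.25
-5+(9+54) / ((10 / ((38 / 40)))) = 197/200 = 0.98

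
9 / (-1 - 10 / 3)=-27/13 = -2.08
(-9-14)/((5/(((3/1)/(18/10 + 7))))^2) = -207/1936 = -0.11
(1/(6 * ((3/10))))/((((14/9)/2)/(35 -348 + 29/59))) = -13170/59 = -223.22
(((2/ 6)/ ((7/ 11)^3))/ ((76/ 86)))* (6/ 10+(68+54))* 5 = 35083829/39102 = 897.24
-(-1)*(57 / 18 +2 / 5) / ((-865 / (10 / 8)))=-107/20760 = -0.01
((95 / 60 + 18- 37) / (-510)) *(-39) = -2717/2040 = -1.33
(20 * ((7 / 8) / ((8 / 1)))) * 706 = 12355/8 = 1544.38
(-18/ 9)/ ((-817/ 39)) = 78/817 = 0.10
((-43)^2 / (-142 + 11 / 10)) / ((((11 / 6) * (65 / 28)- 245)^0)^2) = -18490/1409 = -13.12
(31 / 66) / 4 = 31/264 = 0.12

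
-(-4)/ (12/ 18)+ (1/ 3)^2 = 55/9 = 6.11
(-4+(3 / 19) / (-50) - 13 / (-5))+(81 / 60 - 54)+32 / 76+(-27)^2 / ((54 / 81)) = 1975749/1900 = 1039.87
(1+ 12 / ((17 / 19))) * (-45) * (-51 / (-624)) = -11025/208 = -53.00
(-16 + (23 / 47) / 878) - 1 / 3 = -2021965/123798 = -16.33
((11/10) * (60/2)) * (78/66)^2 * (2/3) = 338/11 = 30.73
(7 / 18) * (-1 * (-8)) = 28/9 = 3.11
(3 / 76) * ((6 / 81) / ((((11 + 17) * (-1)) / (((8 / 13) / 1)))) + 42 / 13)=3967/31122 = 0.13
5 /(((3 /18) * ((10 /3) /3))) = 27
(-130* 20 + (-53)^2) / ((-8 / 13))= -2717/8 = -339.62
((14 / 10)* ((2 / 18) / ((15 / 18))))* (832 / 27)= 11648/2025 = 5.75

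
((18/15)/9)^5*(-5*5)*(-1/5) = 32/151875 = 0.00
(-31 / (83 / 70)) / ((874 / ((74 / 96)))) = -40145/1741008 = -0.02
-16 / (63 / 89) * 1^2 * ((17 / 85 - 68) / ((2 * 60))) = 20114/1575 = 12.77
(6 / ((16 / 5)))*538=4035/4 = 1008.75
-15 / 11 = -1.36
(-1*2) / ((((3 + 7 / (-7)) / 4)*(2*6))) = -1/3 = -0.33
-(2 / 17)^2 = -4/289 = -0.01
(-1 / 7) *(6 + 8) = -2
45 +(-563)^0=46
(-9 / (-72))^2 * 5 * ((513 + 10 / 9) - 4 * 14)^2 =84995645/5184 = 16395.76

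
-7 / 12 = -0.58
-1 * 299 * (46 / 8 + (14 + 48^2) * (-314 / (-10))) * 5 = -435289881/4 = -108822470.25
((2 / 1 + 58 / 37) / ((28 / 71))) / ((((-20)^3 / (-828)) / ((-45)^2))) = 39285081/20720 = 1896.00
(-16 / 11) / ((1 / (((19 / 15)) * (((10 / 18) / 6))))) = -152/891 = -0.17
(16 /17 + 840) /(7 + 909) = 3574/3893 = 0.92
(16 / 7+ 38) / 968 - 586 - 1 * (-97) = -1656591/3388 = -488.96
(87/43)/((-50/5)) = -87/430 = -0.20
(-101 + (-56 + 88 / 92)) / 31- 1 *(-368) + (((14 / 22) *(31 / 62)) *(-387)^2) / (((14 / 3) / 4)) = 323202636/7843 = 41209.06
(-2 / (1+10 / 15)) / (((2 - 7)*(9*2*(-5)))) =-1/375 = 0.00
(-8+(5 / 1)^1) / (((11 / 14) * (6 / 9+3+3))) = -63/110 = -0.57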